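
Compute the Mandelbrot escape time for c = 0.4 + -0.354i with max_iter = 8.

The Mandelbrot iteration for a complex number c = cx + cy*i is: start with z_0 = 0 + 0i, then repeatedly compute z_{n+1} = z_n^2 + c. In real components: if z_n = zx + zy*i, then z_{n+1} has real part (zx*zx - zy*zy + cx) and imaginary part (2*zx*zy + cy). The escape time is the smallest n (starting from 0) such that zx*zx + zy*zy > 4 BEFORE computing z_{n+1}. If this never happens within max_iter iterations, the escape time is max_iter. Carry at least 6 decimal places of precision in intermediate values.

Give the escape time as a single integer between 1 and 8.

Answer: 8

Derivation:
z_0 = 0 + 0i, c = 0.4000 + -0.3540i
Iter 1: z = 0.4000 + -0.3540i, |z|^2 = 0.2853
Iter 2: z = 0.4347 + -0.6372i, |z|^2 = 0.5950
Iter 3: z = 0.1829 + -0.9080i, |z|^2 = 0.8579
Iter 4: z = -0.3909 + -0.6862i, |z|^2 = 0.6237
Iter 5: z = 0.0820 + 0.1825i, |z|^2 = 0.0400
Iter 6: z = 0.3734 + -0.3241i, |z|^2 = 0.2445
Iter 7: z = 0.4344 + -0.5960i, |z|^2 = 0.5440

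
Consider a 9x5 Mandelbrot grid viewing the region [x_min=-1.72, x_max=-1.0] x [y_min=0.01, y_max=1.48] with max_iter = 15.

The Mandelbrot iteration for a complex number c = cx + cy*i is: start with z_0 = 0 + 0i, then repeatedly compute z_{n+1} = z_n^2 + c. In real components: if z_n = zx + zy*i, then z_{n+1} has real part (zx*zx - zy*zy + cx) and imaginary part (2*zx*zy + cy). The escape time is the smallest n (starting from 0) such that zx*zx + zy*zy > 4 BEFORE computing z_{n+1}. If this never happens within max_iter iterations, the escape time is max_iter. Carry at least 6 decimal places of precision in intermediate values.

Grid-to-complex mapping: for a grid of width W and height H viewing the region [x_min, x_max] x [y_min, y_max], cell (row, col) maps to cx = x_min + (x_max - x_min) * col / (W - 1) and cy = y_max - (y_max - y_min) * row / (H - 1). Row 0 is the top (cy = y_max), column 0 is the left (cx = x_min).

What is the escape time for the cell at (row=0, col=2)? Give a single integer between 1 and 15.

Answer: 1

Derivation:
z_0 = 0 + 0i, c = -1.5400 + 1.4800i
Iter 1: z = -1.5400 + 1.4800i, |z|^2 = 4.5620
Escaped at iteration 1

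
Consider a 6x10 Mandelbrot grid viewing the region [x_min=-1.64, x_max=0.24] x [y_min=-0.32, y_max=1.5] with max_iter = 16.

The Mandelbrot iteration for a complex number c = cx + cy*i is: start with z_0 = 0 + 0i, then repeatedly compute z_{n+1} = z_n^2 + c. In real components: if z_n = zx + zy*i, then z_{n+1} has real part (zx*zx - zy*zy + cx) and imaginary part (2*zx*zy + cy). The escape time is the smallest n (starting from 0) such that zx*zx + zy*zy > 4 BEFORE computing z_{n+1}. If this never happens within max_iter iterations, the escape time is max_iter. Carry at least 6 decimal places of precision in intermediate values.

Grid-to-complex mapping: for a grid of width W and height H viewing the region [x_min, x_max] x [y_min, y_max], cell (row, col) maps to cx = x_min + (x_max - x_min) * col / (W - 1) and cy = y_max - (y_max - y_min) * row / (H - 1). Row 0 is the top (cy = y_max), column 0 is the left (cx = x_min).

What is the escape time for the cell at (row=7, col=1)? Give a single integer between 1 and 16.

Answer: 16

Derivation:
z_0 = 0 + 0i, c = -1.2640 + 0.0844i
Iter 1: z = -1.2640 + 0.0844i, |z|^2 = 1.6048
Iter 2: z = 0.3266 + -0.1290i, |z|^2 = 0.1233
Iter 3: z = -1.1740 + 0.0002i, |z|^2 = 1.3783
Iter 4: z = 0.1143 + 0.0840i, |z|^2 = 0.0201
Iter 5: z = -1.2580 + 0.1037i, |z|^2 = 1.5933
Iter 6: z = 0.3078 + -0.1764i, |z|^2 = 0.1259
Iter 7: z = -1.2003 + -0.0241i, |z|^2 = 1.4414
Iter 8: z = 0.1762 + 0.1424i, |z|^2 = 0.0513
Iter 9: z = -1.2532 + 0.1346i, |z|^2 = 1.5886
Iter 10: z = 0.2884 + -0.2530i, |z|^2 = 0.1472
Iter 11: z = -1.2448 + -0.0615i, |z|^2 = 1.5534
Iter 12: z = 0.2818 + 0.2375i, |z|^2 = 0.1358
Iter 13: z = -1.2410 + 0.2183i, |z|^2 = 1.5877
Iter 14: z = 0.2284 + -0.4574i, |z|^2 = 0.2614
Iter 15: z = -1.4210 + -0.1245i, |z|^2 = 2.0348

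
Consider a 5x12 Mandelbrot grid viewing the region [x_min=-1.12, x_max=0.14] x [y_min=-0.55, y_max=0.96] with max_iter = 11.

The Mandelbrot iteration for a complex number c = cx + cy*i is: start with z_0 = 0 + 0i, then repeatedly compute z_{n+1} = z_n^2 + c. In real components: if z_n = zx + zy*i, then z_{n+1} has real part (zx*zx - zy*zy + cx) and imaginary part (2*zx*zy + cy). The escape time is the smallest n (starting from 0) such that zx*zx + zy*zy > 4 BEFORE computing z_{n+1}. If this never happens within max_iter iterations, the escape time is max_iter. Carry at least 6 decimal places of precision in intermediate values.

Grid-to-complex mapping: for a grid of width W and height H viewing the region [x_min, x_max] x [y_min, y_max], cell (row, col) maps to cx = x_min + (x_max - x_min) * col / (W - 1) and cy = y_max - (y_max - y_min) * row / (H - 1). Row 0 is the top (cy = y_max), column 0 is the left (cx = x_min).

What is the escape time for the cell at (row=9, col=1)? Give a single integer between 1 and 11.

Answer: 10

Derivation:
z_0 = 0 + 0i, c = -0.8050 + -0.2755i
Iter 1: z = -0.8050 + -0.2755i, |z|^2 = 0.7239
Iter 2: z = -0.2329 + 0.1680i, |z|^2 = 0.0825
Iter 3: z = -0.7790 + -0.3537i, |z|^2 = 0.7320
Iter 4: z = -0.3232 + 0.2756i, |z|^2 = 0.1805
Iter 5: z = -0.7765 + -0.4536i, |z|^2 = 0.8087
Iter 6: z = -0.4079 + 0.4290i, |z|^2 = 0.3504
Iter 7: z = -0.8227 + -0.6254i, |z|^2 = 1.0680
Iter 8: z = -0.5193 + 0.7537i, |z|^2 = 0.8377
Iter 9: z = -1.1033 + -1.0582i, |z|^2 = 2.3372
Iter 10: z = -0.7075 + 2.0597i, |z|^2 = 4.7428
Escaped at iteration 10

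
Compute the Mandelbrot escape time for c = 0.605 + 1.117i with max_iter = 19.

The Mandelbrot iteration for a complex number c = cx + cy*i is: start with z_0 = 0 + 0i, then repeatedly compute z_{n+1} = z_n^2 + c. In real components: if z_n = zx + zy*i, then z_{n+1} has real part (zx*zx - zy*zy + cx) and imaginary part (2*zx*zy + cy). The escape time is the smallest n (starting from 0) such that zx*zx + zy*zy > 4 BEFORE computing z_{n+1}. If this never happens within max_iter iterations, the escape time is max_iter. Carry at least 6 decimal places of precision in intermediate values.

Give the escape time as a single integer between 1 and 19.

z_0 = 0 + 0i, c = 0.6050 + 1.1170i
Iter 1: z = 0.6050 + 1.1170i, |z|^2 = 1.6137
Iter 2: z = -0.2767 + 2.4686i, |z|^2 = 6.1704
Escaped at iteration 2

Answer: 2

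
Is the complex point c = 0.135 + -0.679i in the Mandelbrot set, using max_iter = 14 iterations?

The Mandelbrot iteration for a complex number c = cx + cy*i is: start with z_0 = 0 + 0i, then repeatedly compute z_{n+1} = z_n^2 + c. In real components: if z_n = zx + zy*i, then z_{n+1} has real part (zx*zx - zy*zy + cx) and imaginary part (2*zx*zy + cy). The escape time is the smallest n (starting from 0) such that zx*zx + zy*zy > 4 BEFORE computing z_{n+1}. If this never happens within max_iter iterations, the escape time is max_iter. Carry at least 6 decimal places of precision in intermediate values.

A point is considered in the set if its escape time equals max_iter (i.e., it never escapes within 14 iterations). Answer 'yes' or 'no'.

z_0 = 0 + 0i, c = 0.1350 + -0.6790i
Iter 1: z = 0.1350 + -0.6790i, |z|^2 = 0.4793
Iter 2: z = -0.3078 + -0.8623i, |z|^2 = 0.8384
Iter 3: z = -0.5139 + -0.1481i, |z|^2 = 0.2860
Iter 4: z = 0.3771 + -0.5268i, |z|^2 = 0.4197
Iter 5: z = -0.0003 + -1.0763i, |z|^2 = 1.1584
Iter 6: z = -1.0234 + -0.6784i, |z|^2 = 1.5077
Iter 7: z = 0.7222 + 0.7096i, |z|^2 = 1.0251
Iter 8: z = 0.1530 + 0.3459i, |z|^2 = 0.1431
Iter 9: z = 0.0387 + -0.5732i, |z|^2 = 0.3300
Iter 10: z = -0.1920 + -0.7234i, |z|^2 = 0.5602
Iter 11: z = -0.3514 + -0.4012i, |z|^2 = 0.2845
Iter 12: z = 0.0975 + -0.3970i, |z|^2 = 0.1671
Iter 13: z = -0.0131 + -0.7564i, |z|^2 = 0.5724
Did not escape in 14 iterations → in set

Answer: yes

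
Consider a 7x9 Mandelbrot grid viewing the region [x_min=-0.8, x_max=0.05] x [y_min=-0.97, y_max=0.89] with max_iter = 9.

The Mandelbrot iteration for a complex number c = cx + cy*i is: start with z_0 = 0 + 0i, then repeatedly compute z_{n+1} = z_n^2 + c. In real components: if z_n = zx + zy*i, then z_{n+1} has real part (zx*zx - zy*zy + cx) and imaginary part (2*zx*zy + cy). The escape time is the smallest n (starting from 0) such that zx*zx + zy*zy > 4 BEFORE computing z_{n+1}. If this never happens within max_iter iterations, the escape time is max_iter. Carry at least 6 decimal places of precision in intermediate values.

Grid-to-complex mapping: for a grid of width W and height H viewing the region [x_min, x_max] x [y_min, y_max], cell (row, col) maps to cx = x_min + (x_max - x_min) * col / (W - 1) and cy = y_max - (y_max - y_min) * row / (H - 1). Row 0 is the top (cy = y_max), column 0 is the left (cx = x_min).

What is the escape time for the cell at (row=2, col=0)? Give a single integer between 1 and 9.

Answer: 7

Derivation:
z_0 = 0 + 0i, c = -0.8000 + 0.4250i
Iter 1: z = -0.8000 + 0.4250i, |z|^2 = 0.8206
Iter 2: z = -0.3406 + -0.2550i, |z|^2 = 0.1811
Iter 3: z = -0.7490 + 0.5987i, |z|^2 = 0.9195
Iter 4: z = -0.5975 + -0.4719i, |z|^2 = 0.5796
Iter 5: z = -0.6657 + 0.9889i, |z|^2 = 1.4210
Iter 6: z = -1.3347 + -0.8916i, |z|^2 = 2.5763
Iter 7: z = 0.1864 + 2.8050i, |z|^2 = 7.9026
Escaped at iteration 7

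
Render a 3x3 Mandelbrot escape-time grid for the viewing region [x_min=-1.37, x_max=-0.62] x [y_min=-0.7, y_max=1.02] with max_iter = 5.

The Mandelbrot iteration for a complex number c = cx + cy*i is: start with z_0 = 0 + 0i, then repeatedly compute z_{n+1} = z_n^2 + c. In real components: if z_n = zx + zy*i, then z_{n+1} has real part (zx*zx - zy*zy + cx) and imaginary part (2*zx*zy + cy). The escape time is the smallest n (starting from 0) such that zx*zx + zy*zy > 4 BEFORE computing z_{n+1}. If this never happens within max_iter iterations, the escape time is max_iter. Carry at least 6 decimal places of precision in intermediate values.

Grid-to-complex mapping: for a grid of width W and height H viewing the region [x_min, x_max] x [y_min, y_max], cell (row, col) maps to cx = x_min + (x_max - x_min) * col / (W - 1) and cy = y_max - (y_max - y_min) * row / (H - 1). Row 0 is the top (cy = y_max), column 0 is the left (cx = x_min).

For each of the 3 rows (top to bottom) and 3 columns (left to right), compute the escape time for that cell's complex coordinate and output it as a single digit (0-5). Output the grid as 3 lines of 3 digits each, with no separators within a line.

(row=0, col=0): c = -1.3700 + 1.0200i → escape time 3
(row=0, col=1): c = -0.9950 + 1.0200i → escape time 3
(row=0, col=2): c = -0.6200 + 1.0200i → escape time 4
(row=1, col=0): c = -1.3700 + 0.1600i → escape time 5
(row=1, col=1): c = -0.9950 + 0.1600i → escape time 5
(row=1, col=2): c = -0.6200 + 0.1600i → escape time 5
(row=2, col=0): c = -1.3700 + -0.7000i → escape time 3
(row=2, col=1): c = -0.9950 + -0.7000i → escape time 4
(row=2, col=2): c = -0.6200 + -0.7000i → escape time 5

Answer: 334
555
345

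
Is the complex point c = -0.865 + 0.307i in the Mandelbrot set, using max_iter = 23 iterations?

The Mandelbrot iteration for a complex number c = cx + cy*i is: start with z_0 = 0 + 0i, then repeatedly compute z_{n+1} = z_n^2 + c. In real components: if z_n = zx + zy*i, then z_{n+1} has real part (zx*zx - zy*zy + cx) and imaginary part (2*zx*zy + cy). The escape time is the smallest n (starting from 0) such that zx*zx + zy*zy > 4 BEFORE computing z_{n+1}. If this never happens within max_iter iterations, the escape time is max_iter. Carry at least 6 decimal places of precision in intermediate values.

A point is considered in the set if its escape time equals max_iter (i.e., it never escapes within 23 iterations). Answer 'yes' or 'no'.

Answer: no

Derivation:
z_0 = 0 + 0i, c = -0.8650 + 0.3070i
Iter 1: z = -0.8650 + 0.3070i, |z|^2 = 0.8425
Iter 2: z = -0.2110 + -0.2241i, |z|^2 = 0.0948
Iter 3: z = -0.8707 + 0.4016i, |z|^2 = 0.9194
Iter 4: z = -0.2682 + -0.3923i, |z|^2 = 0.2258
Iter 5: z = -0.9470 + 0.5174i, |z|^2 = 1.1645
Iter 6: z = -0.2359 + -0.6730i, |z|^2 = 0.5085
Iter 7: z = -1.2622 + 0.6245i, |z|^2 = 1.9833
Iter 8: z = 0.3382 + -1.2696i, |z|^2 = 1.7262
Iter 9: z = -2.3624 + -0.5518i, |z|^2 = 5.8854
Escaped at iteration 9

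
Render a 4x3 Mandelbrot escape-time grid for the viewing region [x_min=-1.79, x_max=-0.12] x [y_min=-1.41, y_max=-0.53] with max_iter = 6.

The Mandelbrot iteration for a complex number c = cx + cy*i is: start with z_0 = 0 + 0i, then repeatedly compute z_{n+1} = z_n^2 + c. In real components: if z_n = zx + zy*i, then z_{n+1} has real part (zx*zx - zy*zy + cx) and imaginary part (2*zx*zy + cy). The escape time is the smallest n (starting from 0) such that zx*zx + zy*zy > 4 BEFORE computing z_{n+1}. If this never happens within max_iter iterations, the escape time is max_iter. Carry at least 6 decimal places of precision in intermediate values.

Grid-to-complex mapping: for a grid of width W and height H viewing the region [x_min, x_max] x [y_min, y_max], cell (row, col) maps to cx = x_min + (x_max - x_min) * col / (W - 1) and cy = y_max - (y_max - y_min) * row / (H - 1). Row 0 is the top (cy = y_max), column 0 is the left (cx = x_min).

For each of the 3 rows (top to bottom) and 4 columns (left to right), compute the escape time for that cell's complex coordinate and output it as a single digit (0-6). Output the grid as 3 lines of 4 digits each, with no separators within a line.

(row=0, col=0): c = -1.7900 + -0.5300i → escape time 3
(row=0, col=1): c = -1.2333 + -0.5300i → escape time 4
(row=0, col=2): c = -0.6767 + -0.5300i → escape time 6
(row=0, col=3): c = -0.1200 + -0.5300i → escape time 6
(row=1, col=0): c = -1.7900 + -0.9700i → escape time 1
(row=1, col=1): c = -1.2333 + -0.9700i → escape time 3
(row=1, col=2): c = -0.6767 + -0.9700i → escape time 4
(row=1, col=3): c = -0.1200 + -0.9700i → escape time 6
(row=2, col=0): c = -1.7900 + -1.4100i → escape time 1
(row=2, col=1): c = -1.2333 + -1.4100i → escape time 2
(row=2, col=2): c = -0.6767 + -1.4100i → escape time 2
(row=2, col=3): c = -0.1200 + -1.4100i → escape time 2

Answer: 3466
1346
1222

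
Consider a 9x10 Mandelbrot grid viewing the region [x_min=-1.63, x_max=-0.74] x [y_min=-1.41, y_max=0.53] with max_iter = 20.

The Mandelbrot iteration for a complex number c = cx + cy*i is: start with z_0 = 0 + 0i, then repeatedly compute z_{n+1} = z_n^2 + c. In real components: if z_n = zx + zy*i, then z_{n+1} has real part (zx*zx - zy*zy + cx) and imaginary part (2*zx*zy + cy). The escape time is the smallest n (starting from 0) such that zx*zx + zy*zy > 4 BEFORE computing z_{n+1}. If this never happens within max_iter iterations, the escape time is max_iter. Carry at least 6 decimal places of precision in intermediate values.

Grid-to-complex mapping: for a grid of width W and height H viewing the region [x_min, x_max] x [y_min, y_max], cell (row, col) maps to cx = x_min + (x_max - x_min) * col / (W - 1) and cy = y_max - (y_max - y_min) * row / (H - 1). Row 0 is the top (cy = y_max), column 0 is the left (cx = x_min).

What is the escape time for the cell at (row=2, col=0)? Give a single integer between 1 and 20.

Answer: 6

Derivation:
z_0 = 0 + 0i, c = -1.6300 + 0.0989i
Iter 1: z = -1.6300 + 0.0989i, |z|^2 = 2.6667
Iter 2: z = 1.0171 + -0.2235i, |z|^2 = 1.0845
Iter 3: z = -0.6454 + -0.3557i, |z|^2 = 0.5431
Iter 4: z = -1.3400 + 0.5581i, |z|^2 = 2.1071
Iter 5: z = -0.1459 + -1.3968i, |z|^2 = 1.9723
Iter 6: z = -3.5597 + 0.5064i, |z|^2 = 12.9281
Escaped at iteration 6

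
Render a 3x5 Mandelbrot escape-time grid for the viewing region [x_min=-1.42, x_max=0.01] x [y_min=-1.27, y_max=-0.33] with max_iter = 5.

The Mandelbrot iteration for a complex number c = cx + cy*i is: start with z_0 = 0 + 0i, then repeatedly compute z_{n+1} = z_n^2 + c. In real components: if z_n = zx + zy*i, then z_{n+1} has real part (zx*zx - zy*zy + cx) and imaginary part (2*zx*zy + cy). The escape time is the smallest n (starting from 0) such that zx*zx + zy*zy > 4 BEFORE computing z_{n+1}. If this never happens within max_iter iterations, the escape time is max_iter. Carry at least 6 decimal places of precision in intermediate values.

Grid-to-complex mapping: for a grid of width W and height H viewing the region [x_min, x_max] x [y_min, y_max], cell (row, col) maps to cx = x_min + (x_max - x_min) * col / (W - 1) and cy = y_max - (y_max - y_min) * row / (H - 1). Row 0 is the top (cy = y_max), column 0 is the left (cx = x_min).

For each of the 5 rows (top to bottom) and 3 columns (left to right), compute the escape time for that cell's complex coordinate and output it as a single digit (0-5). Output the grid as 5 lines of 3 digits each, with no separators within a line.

(row=0, col=0): c = -1.4200 + -0.3300i → escape time 5
(row=0, col=1): c = -0.7050 + -0.3300i → escape time 5
(row=0, col=2): c = 0.0100 + -0.3300i → escape time 5
(row=1, col=0): c = -1.4200 + -0.5650i → escape time 3
(row=1, col=1): c = -0.7050 + -0.5650i → escape time 5
(row=1, col=2): c = 0.0100 + -0.5650i → escape time 5
(row=2, col=0): c = -1.4200 + -0.8000i → escape time 3
(row=2, col=1): c = -0.7050 + -0.8000i → escape time 4
(row=2, col=2): c = 0.0100 + -0.8000i → escape time 5
(row=3, col=0): c = -1.4200 + -1.0350i → escape time 3
(row=3, col=1): c = -0.7050 + -1.0350i → escape time 3
(row=3, col=2): c = 0.0100 + -1.0350i → escape time 5
(row=4, col=0): c = -1.4200 + -1.2700i → escape time 2
(row=4, col=1): c = -0.7050 + -1.2700i → escape time 3
(row=4, col=2): c = 0.0100 + -1.2700i → escape time 2

Answer: 555
355
345
335
232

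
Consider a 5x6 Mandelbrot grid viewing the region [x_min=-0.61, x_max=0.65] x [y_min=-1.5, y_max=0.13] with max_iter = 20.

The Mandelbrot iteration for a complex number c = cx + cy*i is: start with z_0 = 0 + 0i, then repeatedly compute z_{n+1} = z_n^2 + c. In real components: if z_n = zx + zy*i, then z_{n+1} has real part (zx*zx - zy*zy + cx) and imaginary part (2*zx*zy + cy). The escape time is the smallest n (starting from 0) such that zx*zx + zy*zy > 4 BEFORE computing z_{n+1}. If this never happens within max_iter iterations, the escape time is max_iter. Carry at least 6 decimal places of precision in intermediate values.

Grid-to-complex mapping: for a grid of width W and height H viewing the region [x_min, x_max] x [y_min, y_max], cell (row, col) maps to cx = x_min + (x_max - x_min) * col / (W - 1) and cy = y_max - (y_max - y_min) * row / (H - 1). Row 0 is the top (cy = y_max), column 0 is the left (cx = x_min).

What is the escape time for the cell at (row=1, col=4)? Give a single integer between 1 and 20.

z_0 = 0 + 0i, c = 0.6500 + -0.1960i
Iter 1: z = 0.6500 + -0.1960i, |z|^2 = 0.4609
Iter 2: z = 1.0341 + -0.4508i, |z|^2 = 1.2726
Iter 3: z = 1.5161 + -1.1283i, |z|^2 = 3.5717
Iter 4: z = 1.6755 + -3.6173i, |z|^2 = 15.8923
Escaped at iteration 4

Answer: 4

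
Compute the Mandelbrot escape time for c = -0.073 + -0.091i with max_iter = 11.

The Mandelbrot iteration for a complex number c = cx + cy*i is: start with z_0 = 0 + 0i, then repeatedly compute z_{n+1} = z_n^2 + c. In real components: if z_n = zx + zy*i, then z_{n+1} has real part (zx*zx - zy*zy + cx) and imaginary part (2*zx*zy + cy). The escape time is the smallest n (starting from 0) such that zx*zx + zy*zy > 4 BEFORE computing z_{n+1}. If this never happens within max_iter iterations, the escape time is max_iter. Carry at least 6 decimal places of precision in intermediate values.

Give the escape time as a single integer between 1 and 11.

z_0 = 0 + 0i, c = -0.0730 + -0.0910i
Iter 1: z = -0.0730 + -0.0910i, |z|^2 = 0.0136
Iter 2: z = -0.0760 + -0.0777i, |z|^2 = 0.0118
Iter 3: z = -0.0733 + -0.0792i, |z|^2 = 0.0116
Iter 4: z = -0.0739 + -0.0794i, |z|^2 = 0.0118
Iter 5: z = -0.0738 + -0.0793i, |z|^2 = 0.0117
Iter 6: z = -0.0738 + -0.0793i, |z|^2 = 0.0117
Iter 7: z = -0.0738 + -0.0793i, |z|^2 = 0.0117
Iter 8: z = -0.0738 + -0.0793i, |z|^2 = 0.0117
Iter 9: z = -0.0738 + -0.0793i, |z|^2 = 0.0117
Iter 10: z = -0.0738 + -0.0793i, |z|^2 = 0.0117

Answer: 11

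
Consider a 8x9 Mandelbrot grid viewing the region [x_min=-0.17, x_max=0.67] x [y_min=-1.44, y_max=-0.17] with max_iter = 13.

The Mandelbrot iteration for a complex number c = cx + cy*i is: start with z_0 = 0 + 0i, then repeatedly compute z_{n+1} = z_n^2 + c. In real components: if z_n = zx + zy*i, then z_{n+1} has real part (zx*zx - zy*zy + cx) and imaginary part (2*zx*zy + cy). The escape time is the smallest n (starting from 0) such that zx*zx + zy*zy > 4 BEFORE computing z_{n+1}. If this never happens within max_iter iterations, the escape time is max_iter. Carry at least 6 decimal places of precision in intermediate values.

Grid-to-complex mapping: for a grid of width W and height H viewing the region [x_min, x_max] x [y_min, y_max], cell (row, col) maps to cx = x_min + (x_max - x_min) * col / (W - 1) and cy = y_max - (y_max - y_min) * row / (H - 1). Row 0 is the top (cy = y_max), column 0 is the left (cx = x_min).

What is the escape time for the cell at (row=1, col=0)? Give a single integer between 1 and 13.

z_0 = 0 + 0i, c = -0.1700 + -0.3287i
Iter 1: z = -0.1700 + -0.3287i, |z|^2 = 0.1370
Iter 2: z = -0.2492 + -0.2170i, |z|^2 = 0.1092
Iter 3: z = -0.1550 + -0.2206i, |z|^2 = 0.0727
Iter 4: z = -0.1947 + -0.2604i, |z|^2 = 0.1057
Iter 5: z = -0.1999 + -0.2274i, |z|^2 = 0.0917
Iter 6: z = -0.1817 + -0.2378i, |z|^2 = 0.0896
Iter 7: z = -0.1935 + -0.2423i, |z|^2 = 0.0962
Iter 8: z = -0.1913 + -0.2350i, |z|^2 = 0.0918
Iter 9: z = -0.1886 + -0.2389i, |z|^2 = 0.0926
Iter 10: z = -0.1915 + -0.2386i, |z|^2 = 0.0936
Iter 11: z = -0.1903 + -0.2374i, |z|^2 = 0.0925
Iter 12: z = -0.1901 + -0.2384i, |z|^2 = 0.0930

Answer: 13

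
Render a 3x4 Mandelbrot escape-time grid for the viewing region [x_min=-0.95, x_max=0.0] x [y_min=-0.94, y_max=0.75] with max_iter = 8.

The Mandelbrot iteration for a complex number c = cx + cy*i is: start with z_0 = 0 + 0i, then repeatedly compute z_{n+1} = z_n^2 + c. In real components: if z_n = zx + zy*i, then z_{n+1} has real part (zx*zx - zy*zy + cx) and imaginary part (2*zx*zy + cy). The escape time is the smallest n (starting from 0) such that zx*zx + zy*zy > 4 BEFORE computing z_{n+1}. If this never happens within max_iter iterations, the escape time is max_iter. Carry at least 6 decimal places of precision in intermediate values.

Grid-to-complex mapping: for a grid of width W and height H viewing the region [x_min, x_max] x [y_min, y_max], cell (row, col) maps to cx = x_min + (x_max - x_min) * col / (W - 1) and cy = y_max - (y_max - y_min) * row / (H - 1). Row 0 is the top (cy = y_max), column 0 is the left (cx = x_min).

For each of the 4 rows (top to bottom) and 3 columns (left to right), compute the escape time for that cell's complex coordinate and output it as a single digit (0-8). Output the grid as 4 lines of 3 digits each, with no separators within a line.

(row=0, col=0): c = -0.9500 + 0.7500i → escape time 4
(row=0, col=1): c = -0.4750 + 0.7500i → escape time 6
(row=0, col=2): c = 0.0000 + 0.7500i → escape time 8
(row=1, col=0): c = -0.9500 + 0.1867i → escape time 8
(row=1, col=1): c = -0.4750 + 0.1867i → escape time 8
(row=1, col=2): c = 0.0000 + 0.1867i → escape time 8
(row=2, col=0): c = -0.9500 + -0.3767i → escape time 7
(row=2, col=1): c = -0.4750 + -0.3767i → escape time 8
(row=2, col=2): c = 0.0000 + -0.3767i → escape time 8
(row=3, col=0): c = -0.9500 + -0.9400i → escape time 3
(row=3, col=1): c = -0.4750 + -0.9400i → escape time 4
(row=3, col=2): c = 0.0000 + -0.9400i → escape time 7

Answer: 468
888
788
347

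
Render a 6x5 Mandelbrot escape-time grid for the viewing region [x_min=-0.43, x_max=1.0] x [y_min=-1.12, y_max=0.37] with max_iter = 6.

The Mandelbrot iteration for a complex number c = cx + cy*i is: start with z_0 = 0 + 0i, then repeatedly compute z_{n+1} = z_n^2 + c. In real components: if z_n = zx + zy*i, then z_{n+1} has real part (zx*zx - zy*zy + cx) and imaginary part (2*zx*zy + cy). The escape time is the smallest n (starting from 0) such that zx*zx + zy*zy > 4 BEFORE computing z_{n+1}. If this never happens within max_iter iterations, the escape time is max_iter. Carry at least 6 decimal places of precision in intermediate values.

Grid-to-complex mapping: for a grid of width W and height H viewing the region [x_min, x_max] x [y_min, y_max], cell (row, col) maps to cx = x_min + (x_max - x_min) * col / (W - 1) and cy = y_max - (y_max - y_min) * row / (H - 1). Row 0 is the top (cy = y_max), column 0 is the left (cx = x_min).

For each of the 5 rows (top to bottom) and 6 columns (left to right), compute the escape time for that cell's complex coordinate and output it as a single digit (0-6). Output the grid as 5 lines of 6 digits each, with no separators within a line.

Answer: 666632
666632
666632
666432
453222

Derivation:
(row=0, col=0): c = -0.4300 + 0.3700i → escape time 6
(row=0, col=1): c = -0.1440 + 0.3700i → escape time 6
(row=0, col=2): c = 0.1420 + 0.3700i → escape time 6
(row=0, col=3): c = 0.4280 + 0.3700i → escape time 6
(row=0, col=4): c = 0.7140 + 0.3700i → escape time 3
(row=0, col=5): c = 1.0000 + 0.3700i → escape time 2
(row=1, col=0): c = -0.4300 + -0.0025i → escape time 6
(row=1, col=1): c = -0.1440 + -0.0025i → escape time 6
(row=1, col=2): c = 0.1420 + -0.0025i → escape time 6
(row=1, col=3): c = 0.4280 + -0.0025i → escape time 6
(row=1, col=4): c = 0.7140 + -0.0025i → escape time 3
(row=1, col=5): c = 1.0000 + -0.0025i → escape time 2
(row=2, col=0): c = -0.4300 + -0.3750i → escape time 6
(row=2, col=1): c = -0.1440 + -0.3750i → escape time 6
(row=2, col=2): c = 0.1420 + -0.3750i → escape time 6
(row=2, col=3): c = 0.4280 + -0.3750i → escape time 6
(row=2, col=4): c = 0.7140 + -0.3750i → escape time 3
(row=2, col=5): c = 1.0000 + -0.3750i → escape time 2
(row=3, col=0): c = -0.4300 + -0.7475i → escape time 6
(row=3, col=1): c = -0.1440 + -0.7475i → escape time 6
(row=3, col=2): c = 0.1420 + -0.7475i → escape time 6
(row=3, col=3): c = 0.4280 + -0.7475i → escape time 4
(row=3, col=4): c = 0.7140 + -0.7475i → escape time 3
(row=3, col=5): c = 1.0000 + -0.7475i → escape time 2
(row=4, col=0): c = -0.4300 + -1.1200i → escape time 4
(row=4, col=1): c = -0.1440 + -1.1200i → escape time 5
(row=4, col=2): c = 0.1420 + -1.1200i → escape time 3
(row=4, col=3): c = 0.4280 + -1.1200i → escape time 2
(row=4, col=4): c = 0.7140 + -1.1200i → escape time 2
(row=4, col=5): c = 1.0000 + -1.1200i → escape time 2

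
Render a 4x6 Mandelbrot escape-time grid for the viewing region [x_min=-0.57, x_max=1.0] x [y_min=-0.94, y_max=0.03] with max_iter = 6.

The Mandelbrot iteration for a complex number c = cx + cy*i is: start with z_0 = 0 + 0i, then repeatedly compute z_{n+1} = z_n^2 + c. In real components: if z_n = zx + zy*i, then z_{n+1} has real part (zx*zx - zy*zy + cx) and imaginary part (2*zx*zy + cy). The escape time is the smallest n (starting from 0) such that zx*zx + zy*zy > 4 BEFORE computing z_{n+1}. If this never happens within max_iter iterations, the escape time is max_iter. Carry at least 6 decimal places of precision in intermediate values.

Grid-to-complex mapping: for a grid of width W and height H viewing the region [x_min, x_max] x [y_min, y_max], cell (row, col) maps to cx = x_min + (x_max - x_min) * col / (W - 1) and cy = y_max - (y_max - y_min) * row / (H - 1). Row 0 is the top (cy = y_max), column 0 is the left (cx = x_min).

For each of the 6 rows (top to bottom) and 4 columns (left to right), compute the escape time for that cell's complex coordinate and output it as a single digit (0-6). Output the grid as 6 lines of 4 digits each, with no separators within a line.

Answer: 6652
6652
6662
6652
6632
4632

Derivation:
(row=0, col=0): c = -0.5700 + 0.0300i → escape time 6
(row=0, col=1): c = -0.0467 + 0.0300i → escape time 6
(row=0, col=2): c = 0.4767 + 0.0300i → escape time 5
(row=0, col=3): c = 1.0000 + 0.0300i → escape time 2
(row=1, col=0): c = -0.5700 + -0.1640i → escape time 6
(row=1, col=1): c = -0.0467 + -0.1640i → escape time 6
(row=1, col=2): c = 0.4767 + -0.1640i → escape time 5
(row=1, col=3): c = 1.0000 + -0.1640i → escape time 2
(row=2, col=0): c = -0.5700 + -0.3580i → escape time 6
(row=2, col=1): c = -0.0467 + -0.3580i → escape time 6
(row=2, col=2): c = 0.4767 + -0.3580i → escape time 6
(row=2, col=3): c = 1.0000 + -0.3580i → escape time 2
(row=3, col=0): c = -0.5700 + -0.5520i → escape time 6
(row=3, col=1): c = -0.0467 + -0.5520i → escape time 6
(row=3, col=2): c = 0.4767 + -0.5520i → escape time 5
(row=3, col=3): c = 1.0000 + -0.5520i → escape time 2
(row=4, col=0): c = -0.5700 + -0.7460i → escape time 6
(row=4, col=1): c = -0.0467 + -0.7460i → escape time 6
(row=4, col=2): c = 0.4767 + -0.7460i → escape time 3
(row=4, col=3): c = 1.0000 + -0.7460i → escape time 2
(row=5, col=0): c = -0.5700 + -0.9400i → escape time 4
(row=5, col=1): c = -0.0467 + -0.9400i → escape time 6
(row=5, col=2): c = 0.4767 + -0.9400i → escape time 3
(row=5, col=3): c = 1.0000 + -0.9400i → escape time 2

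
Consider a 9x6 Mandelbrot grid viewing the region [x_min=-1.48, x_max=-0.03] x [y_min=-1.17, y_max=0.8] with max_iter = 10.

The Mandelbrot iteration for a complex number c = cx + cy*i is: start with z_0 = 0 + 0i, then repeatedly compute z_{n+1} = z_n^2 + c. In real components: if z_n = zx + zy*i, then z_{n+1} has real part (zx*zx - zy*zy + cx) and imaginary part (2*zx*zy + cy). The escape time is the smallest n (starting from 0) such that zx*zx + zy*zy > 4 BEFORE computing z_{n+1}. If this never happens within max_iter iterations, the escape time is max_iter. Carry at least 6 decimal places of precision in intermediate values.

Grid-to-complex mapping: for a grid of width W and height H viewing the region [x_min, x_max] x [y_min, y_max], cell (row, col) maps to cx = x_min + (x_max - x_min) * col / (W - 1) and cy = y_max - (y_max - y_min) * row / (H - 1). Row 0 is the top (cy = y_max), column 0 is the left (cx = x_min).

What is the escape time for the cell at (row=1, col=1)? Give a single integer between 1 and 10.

z_0 = 0 + 0i, c = -1.2988 + 0.4060i
Iter 1: z = -1.2988 + 0.4060i, |z|^2 = 1.8516
Iter 2: z = 0.2232 + -0.6486i, |z|^2 = 0.4705
Iter 3: z = -1.6696 + 0.1165i, |z|^2 = 2.8012
Iter 4: z = 1.4753 + 0.0169i, |z|^2 = 2.1767
Iter 5: z = 0.8774 + 0.4559i, |z|^2 = 0.9777
Iter 6: z = -0.7368 + 1.2061i, |z|^2 = 1.9975
Iter 7: z = -2.2105 + -1.3713i, |z|^2 = 6.7667
Escaped at iteration 7

Answer: 7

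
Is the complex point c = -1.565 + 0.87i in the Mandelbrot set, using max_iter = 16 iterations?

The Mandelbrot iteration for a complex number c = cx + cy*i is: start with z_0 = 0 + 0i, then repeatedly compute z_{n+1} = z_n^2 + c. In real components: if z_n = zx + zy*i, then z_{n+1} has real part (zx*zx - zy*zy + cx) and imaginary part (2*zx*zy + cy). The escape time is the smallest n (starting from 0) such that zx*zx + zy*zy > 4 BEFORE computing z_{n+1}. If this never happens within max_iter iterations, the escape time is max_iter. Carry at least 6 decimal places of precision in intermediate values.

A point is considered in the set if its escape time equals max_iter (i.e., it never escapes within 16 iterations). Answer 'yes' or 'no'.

Answer: no

Derivation:
z_0 = 0 + 0i, c = -1.5650 + 0.8700i
Iter 1: z = -1.5650 + 0.8700i, |z|^2 = 3.2061
Iter 2: z = 0.1273 + -1.8531i, |z|^2 = 3.4502
Iter 3: z = -4.9828 + 0.3981i, |z|^2 = 24.9865
Escaped at iteration 3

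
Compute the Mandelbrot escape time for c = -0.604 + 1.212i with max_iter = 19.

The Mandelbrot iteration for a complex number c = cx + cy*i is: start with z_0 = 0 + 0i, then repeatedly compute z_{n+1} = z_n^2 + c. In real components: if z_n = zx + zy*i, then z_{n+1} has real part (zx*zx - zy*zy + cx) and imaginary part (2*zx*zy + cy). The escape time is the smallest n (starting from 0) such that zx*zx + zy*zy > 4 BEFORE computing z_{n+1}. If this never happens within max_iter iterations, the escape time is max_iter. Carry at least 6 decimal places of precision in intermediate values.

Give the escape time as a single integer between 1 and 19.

z_0 = 0 + 0i, c = -0.6040 + 1.2120i
Iter 1: z = -0.6040 + 1.2120i, |z|^2 = 1.8338
Iter 2: z = -1.7081 + -0.2521i, |z|^2 = 2.9813
Iter 3: z = 2.2501 + 2.0732i, |z|^2 = 9.3614
Escaped at iteration 3

Answer: 3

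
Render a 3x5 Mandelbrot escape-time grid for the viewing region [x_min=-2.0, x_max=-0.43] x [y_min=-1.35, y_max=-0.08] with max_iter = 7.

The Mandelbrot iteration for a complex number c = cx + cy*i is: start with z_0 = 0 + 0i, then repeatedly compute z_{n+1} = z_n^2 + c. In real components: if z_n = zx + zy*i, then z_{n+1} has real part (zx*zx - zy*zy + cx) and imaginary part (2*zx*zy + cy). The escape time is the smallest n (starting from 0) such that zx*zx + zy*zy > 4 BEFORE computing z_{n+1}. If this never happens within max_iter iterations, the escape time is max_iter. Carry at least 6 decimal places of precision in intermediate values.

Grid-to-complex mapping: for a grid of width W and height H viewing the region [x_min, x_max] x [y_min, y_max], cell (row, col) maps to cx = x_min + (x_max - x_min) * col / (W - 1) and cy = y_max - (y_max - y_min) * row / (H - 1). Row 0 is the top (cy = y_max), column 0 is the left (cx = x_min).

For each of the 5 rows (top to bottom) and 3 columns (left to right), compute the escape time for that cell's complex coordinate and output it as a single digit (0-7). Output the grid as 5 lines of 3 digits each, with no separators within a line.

(row=0, col=0): c = -2.0000 + -0.0800i → escape time 1
(row=0, col=1): c = -1.2150 + -0.0800i → escape time 7
(row=0, col=2): c = -0.4300 + -0.0800i → escape time 7
(row=1, col=0): c = -2.0000 + -0.3975i → escape time 1
(row=1, col=1): c = -1.2150 + -0.3975i → escape time 7
(row=1, col=2): c = -0.4300 + -0.3975i → escape time 7
(row=2, col=0): c = -2.0000 + -0.7150i → escape time 1
(row=2, col=1): c = -1.2150 + -0.7150i → escape time 3
(row=2, col=2): c = -0.4300 + -0.7150i → escape time 7
(row=3, col=0): c = -2.0000 + -1.0325i → escape time 1
(row=3, col=1): c = -1.2150 + -1.0325i → escape time 3
(row=3, col=2): c = -0.4300 + -1.0325i → escape time 4
(row=4, col=0): c = -2.0000 + -1.3500i → escape time 1
(row=4, col=1): c = -1.2150 + -1.3500i → escape time 2
(row=4, col=2): c = -0.4300 + -1.3500i → escape time 2

Answer: 177
177
137
134
122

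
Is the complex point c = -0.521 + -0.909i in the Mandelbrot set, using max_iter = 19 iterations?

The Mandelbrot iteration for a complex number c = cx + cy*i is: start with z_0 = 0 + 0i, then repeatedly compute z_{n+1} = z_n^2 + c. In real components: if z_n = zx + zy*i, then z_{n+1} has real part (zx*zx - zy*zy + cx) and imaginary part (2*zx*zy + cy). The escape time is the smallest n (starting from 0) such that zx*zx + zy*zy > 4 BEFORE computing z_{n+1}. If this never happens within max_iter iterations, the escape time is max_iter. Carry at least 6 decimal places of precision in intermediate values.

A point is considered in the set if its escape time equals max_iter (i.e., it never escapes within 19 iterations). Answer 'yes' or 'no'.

Answer: no

Derivation:
z_0 = 0 + 0i, c = -0.5210 + -0.9090i
Iter 1: z = -0.5210 + -0.9090i, |z|^2 = 1.0977
Iter 2: z = -1.0758 + 0.0382i, |z|^2 = 1.1589
Iter 3: z = 0.6350 + -0.9911i, |z|^2 = 1.3856
Iter 4: z = -1.1002 + -2.1677i, |z|^2 = 5.9093
Escaped at iteration 4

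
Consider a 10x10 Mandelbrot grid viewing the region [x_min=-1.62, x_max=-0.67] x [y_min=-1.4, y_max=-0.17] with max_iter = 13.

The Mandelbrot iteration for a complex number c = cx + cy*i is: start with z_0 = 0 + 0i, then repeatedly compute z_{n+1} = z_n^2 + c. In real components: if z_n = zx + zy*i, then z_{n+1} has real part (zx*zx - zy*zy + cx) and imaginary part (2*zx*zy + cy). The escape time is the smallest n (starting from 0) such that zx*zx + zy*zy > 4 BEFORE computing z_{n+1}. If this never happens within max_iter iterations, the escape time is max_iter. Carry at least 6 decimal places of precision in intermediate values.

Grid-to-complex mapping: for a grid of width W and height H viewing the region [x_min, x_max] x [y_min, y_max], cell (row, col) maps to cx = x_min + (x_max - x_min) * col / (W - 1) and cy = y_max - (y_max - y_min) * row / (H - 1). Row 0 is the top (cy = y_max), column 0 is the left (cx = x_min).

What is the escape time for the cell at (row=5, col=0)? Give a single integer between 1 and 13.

Answer: 3

Derivation:
z_0 = 0 + 0i, c = -1.6200 + -0.8533i
Iter 1: z = -1.6200 + -0.8533i, |z|^2 = 3.3526
Iter 2: z = 0.2762 + 1.9115i, |z|^2 = 3.7300
Iter 3: z = -5.1974 + 0.2026i, |z|^2 = 27.0541
Escaped at iteration 3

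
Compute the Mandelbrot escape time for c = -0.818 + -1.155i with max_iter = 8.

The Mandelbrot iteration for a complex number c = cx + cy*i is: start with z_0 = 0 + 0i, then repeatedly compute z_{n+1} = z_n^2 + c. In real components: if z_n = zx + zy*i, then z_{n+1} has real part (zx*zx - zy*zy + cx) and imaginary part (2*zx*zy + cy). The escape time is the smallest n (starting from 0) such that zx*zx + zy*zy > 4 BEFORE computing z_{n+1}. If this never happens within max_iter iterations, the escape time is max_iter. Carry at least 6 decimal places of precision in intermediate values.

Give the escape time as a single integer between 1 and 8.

z_0 = 0 + 0i, c = -0.8180 + -1.1550i
Iter 1: z = -0.8180 + -1.1550i, |z|^2 = 2.0031
Iter 2: z = -1.4829 + 0.7346i, |z|^2 = 2.7386
Iter 3: z = 0.8414 + -3.3336i, |z|^2 = 11.8209
Escaped at iteration 3

Answer: 3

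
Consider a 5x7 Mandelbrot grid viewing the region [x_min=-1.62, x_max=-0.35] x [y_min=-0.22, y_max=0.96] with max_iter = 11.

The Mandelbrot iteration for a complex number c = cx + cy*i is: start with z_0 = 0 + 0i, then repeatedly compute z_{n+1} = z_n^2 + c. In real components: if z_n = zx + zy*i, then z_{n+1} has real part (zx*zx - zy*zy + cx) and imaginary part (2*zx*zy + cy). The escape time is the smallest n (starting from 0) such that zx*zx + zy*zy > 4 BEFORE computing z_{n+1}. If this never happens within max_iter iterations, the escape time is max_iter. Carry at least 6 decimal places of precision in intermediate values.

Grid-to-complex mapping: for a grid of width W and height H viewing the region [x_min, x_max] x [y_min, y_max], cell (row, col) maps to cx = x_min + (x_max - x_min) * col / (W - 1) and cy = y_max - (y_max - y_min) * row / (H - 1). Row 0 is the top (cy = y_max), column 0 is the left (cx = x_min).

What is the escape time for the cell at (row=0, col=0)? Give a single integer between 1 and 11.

z_0 = 0 + 0i, c = -1.6200 + 0.9600i
Iter 1: z = -1.6200 + 0.9600i, |z|^2 = 3.5460
Iter 2: z = 0.0828 + -2.1504i, |z|^2 = 4.6311
Escaped at iteration 2

Answer: 2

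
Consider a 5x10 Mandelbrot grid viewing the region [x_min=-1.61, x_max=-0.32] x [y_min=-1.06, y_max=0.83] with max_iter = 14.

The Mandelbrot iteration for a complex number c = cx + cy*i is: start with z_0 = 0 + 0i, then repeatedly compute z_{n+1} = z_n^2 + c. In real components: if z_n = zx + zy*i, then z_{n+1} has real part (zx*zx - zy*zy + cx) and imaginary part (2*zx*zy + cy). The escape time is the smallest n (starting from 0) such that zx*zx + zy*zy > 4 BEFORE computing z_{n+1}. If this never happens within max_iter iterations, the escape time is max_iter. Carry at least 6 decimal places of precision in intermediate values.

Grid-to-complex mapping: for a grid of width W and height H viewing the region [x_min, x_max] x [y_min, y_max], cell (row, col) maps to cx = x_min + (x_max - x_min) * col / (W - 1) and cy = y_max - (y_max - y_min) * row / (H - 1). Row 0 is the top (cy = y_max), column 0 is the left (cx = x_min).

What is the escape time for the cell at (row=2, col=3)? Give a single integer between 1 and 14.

z_0 = 0 + 0i, c = -0.6425 + 0.4100i
Iter 1: z = -0.6425 + 0.4100i, |z|^2 = 0.5809
Iter 2: z = -0.3978 + -0.1169i, |z|^2 = 0.1719
Iter 3: z = -0.4979 + 0.5030i, |z|^2 = 0.5009
Iter 4: z = -0.6476 + -0.0909i, |z|^2 = 0.4276
Iter 5: z = -0.2314 + 0.5277i, |z|^2 = 0.3320
Iter 6: z = -0.8674 + 0.1658i, |z|^2 = 0.7798
Iter 7: z = 0.0824 + 0.1224i, |z|^2 = 0.0218
Iter 8: z = -0.6507 + 0.4302i, |z|^2 = 0.6085
Iter 9: z = -0.4041 + -0.1498i, |z|^2 = 0.1858
Iter 10: z = -0.5016 + 0.5311i, |z|^2 = 0.5337
Iter 11: z = -0.6729 + -0.1228i, |z|^2 = 0.4679
Iter 12: z = -0.2047 + 0.5753i, |z|^2 = 0.3729
Iter 13: z = -0.9316 + 0.1744i, |z|^2 = 0.8983

Answer: 14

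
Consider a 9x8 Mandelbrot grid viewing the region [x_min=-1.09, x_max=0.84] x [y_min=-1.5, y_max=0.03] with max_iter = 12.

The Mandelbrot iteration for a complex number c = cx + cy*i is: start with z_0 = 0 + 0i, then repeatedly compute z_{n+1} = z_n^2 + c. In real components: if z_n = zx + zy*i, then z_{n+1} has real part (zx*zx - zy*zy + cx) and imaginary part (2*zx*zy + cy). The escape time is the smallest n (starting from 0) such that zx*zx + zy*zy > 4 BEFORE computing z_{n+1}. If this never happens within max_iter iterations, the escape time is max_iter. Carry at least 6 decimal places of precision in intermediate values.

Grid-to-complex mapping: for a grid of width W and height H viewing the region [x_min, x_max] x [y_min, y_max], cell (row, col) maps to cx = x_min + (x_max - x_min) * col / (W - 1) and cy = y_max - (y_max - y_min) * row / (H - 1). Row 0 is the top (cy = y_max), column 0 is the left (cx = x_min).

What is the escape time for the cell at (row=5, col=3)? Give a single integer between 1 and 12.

Answer: 4

Derivation:
z_0 = 0 + 0i, c = -0.3662 + -1.0629i
Iter 1: z = -0.3662 + -1.0629i, |z|^2 = 1.2638
Iter 2: z = -1.3618 + -0.2843i, |z|^2 = 1.9353
Iter 3: z = 1.4073 + -0.2885i, |z|^2 = 2.0639
Iter 4: z = 1.5311 + -1.8749i, |z|^2 = 5.8598
Escaped at iteration 4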